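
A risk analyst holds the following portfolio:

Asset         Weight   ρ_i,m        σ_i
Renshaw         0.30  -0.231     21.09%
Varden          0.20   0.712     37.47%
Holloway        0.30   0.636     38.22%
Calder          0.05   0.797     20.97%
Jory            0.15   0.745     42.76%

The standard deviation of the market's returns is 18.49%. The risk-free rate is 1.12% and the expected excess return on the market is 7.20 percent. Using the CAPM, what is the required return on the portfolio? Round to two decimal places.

β_Renshaw = -0.231 × 21.09% / 18.49% = -0.2635
β_Varden = 0.712 × 37.47% / 18.49% = 1.4429
β_Holloway = 0.636 × 38.22% / 18.49% = 1.3147
β_Calder = 0.797 × 20.97% / 18.49% = 0.9039
β_Jory = 0.745 × 42.76% / 18.49% = 1.7229
β_P = Σ w_i β_i = 0.30×-0.2635 + 0.20×1.4429 + 0.30×1.3147 + 0.05×0.9039 + 0.15×1.7229 = 0.9076
E(R_P) = R_f + β_P × MRP = 1.12% + 0.9076 × 7.20% = 7.65%

7.65%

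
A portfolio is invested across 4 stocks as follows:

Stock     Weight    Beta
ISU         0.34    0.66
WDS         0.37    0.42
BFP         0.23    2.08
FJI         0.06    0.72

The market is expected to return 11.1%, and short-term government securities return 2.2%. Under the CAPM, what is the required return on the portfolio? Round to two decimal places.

β_P = Σ w_i β_i = 0.34×0.66 + 0.37×0.42 + 0.23×2.08 + 0.06×0.72 = 0.9014
MRP = 11.1% − 2.2% = 8.90%
E(R_P) = R_f + β_P × MRP = 2.2% + 0.9014 × 8.9% = 10.22%

10.22%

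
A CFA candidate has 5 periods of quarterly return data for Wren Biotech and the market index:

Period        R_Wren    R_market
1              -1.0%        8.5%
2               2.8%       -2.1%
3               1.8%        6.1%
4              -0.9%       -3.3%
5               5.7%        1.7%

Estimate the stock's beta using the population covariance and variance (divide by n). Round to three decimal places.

Mean R_i = (-1.0 + 2.8 + 1.8 − 0.9 + 5.7) / 5 = 1.6800%
Mean R_m = (8.5 − 2.1 + 6.1 − 3.3 + 1.7) / 5 = 2.1800%
Σ(R_i − R̄_i)(R_m − R̄_m) = -9.0520  ⇒  Cov = -9.0520 / 5 = -1.8104
Σ(R_m − R̄_m)² = 103.8880  ⇒  Var(R_m) = 103.8880 / 5 = 20.7776
β = Cov / Var(R_m) = -1.8104 / 20.7776 = -0.0871

-0.087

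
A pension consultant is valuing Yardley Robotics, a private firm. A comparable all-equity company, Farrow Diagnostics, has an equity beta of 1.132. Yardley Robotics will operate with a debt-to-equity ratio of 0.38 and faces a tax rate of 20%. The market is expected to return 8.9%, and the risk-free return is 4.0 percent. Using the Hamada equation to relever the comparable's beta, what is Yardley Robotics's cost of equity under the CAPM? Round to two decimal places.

β_L = β_U × [1 + (1 − t)(D/E)] = 1.132 × [1 + (1 − 0.20) × 0.38]
    = 1.132 × [1 + 0.80 × 0.38] = 1.132 × 1.3040 = 1.4761
MRP = 8.9% − 4.0% = 4.90%
E(R) = R_f + β_L × MRP = 4.0% + 1.4761 × 4.9% = 11.23%

11.23%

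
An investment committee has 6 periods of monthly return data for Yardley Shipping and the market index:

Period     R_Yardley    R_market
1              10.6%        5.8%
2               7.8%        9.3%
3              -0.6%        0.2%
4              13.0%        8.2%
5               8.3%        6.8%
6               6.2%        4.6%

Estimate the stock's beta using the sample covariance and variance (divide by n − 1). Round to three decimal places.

Mean R_i = (10.6 + 7.8 − 0.6 + 13.0 + 8.3 + 6.2) / 6 = 7.5500%
Mean R_m = (5.8 + 9.3 + 0.2 + 8.2 + 6.8 + 4.6) / 6 = 5.8167%
Σ(R_i − R̄_i)(R_m − R̄_m) = 61.9650  ⇒  Cov = 61.9650 / 5 = 12.3930
Σ(R_m − R̄_m)² = 51.8083  ⇒  Var(R_m) = 51.8083 / 5 = 10.3617
β = Cov / Var(R_m) = 12.3930 / 10.3617 = 1.1960

1.196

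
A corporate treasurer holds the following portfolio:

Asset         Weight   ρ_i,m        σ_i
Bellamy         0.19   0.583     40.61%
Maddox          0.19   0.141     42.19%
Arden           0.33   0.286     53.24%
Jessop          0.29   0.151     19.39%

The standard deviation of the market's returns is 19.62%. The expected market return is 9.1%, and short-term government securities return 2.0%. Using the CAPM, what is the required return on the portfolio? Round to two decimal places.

β_Bellamy = 0.583 × 40.61% / 19.62% = 1.2067
β_Maddox = 0.141 × 42.19% / 19.62% = 0.3032
β_Arden = 0.286 × 53.24% / 19.62% = 0.7761
β_Jessop = 0.151 × 19.39% / 19.62% = 0.1492
β_P = Σ w_i β_i = 0.19×1.2067 + 0.19×0.3032 + 0.33×0.7761 + 0.29×0.1492 = 0.5863
MRP = 9.1% − 2.0% = 7.10%
E(R_P) = R_f + β_P × MRP = 2.0% + 0.5863 × 7.1% = 6.16%

6.16%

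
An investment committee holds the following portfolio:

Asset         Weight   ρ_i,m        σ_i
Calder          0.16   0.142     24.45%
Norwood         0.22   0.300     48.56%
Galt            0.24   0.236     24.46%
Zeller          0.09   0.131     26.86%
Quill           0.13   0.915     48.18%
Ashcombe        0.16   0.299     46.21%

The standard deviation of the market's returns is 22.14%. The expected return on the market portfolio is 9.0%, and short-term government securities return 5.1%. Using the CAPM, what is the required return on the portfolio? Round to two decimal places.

7.46%

β_Calder = 0.142 × 24.45% / 22.14% = 0.1568
β_Norwood = 0.300 × 48.56% / 22.14% = 0.6580
β_Galt = 0.236 × 24.46% / 22.14% = 0.2607
β_Zeller = 0.131 × 26.86% / 22.14% = 0.1589
β_Quill = 0.915 × 48.18% / 22.14% = 1.9912
β_Ashcombe = 0.299 × 46.21% / 22.14% = 0.6241
β_P = Σ w_i β_i = 0.16×0.1568 + 0.22×0.6580 + 0.24×0.2607 + 0.09×0.1589 + 0.13×1.9912 + 0.16×0.6241 = 0.6054
MRP = 9.0% − 5.1% = 3.90%
E(R_P) = R_f + β_P × MRP = 5.1% + 0.6054 × 3.9% = 7.46%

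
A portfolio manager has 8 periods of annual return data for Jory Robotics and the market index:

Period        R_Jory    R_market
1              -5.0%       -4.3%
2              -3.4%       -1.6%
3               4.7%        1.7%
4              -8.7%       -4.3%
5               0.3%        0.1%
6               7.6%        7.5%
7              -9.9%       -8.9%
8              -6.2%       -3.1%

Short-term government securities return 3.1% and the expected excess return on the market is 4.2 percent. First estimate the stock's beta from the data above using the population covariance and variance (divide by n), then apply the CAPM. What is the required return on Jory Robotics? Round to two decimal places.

Mean R_i = (-5.0 − 3.4 + 4.7 − 8.7 + 0.3 + 7.6 − 9.9 − 6.2) / 8 = -2.5750%
Mean R_m = (-4.3 − 1.6 + 1.7 − 4.3 + 0.1 + 7.5 − 8.9 − 3.1) / 8 = -1.6125%
Σ(R_i − R̄_i)(R_m − R̄_m) = 203.4825  ⇒  Cov = 203.4825 / 8 = 25.4353
Σ(R_m − R̄_m)² = 166.7088  ⇒  Var(R_m) = 166.7088 / 8 = 20.8386
β = Cov / Var(R_m) = 25.4353 / 20.8386 = 1.2206
E(R) = R_f + β × MRP = 3.1% + 1.2206 × 4.2% = 8.23%

8.23%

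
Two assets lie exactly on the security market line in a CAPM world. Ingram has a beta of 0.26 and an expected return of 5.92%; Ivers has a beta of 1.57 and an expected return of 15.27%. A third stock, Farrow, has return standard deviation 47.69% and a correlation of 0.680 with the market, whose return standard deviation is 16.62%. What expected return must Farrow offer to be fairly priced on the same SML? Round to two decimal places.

MRP = (15.27% − 5.92%) / (1.57 − 0.26) = 7.1374%
R_f = 5.92% − 0.26 × 7.1374% = 4.0643%
β_Farrow = ρ·σ_i/σ_m = 0.680 × 47.69 / 16.62 = 1.9512
E(R_Farrow) = R_f + β × MRP = 4.0643% + 1.9512 × 7.1374% = 17.99%

17.99%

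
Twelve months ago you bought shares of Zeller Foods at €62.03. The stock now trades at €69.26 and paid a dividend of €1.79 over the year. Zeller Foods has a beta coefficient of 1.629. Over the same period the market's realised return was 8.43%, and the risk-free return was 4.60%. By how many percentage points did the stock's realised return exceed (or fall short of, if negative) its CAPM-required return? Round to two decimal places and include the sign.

Realised HPR = (P1 + D1 − P0) / P0 = (69.26 + 1.79 − 62.03) / 62.03 = 9.02 / 62.03 = 14.5414%
MRP = 8.43% − 4.60% = 3.83%
CAPM required = R_f + β·MRP = 4.60% + 1.629 × 3.83% = 10.83907%
α = realised − required = 14.5414% − 10.83907% = +3.70%

+3.70%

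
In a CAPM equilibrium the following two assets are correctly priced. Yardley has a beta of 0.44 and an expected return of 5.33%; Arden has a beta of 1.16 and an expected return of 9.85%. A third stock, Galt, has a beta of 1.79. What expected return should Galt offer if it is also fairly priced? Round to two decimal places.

13.81%

MRP (SML slope) = (9.85% − 5.33%) / (1.16 − 0.44) = 4.52% / 0.72 = 6.2778%
R_f (intercept) = 5.33% − 0.44 × 6.2778% = 2.5678%
E(R_Galt) = R_f + β × MRP = 2.5678% + 1.79 × 6.2778% = 13.81%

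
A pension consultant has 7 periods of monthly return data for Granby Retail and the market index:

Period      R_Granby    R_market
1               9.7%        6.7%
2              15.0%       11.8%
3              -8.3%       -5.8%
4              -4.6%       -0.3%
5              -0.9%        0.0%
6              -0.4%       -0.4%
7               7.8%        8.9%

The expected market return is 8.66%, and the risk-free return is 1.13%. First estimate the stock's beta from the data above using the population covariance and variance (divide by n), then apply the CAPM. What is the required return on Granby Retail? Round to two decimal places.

Mean R_i = (9.7 + 15.0 − 8.3 − 4.6 − 0.9 − 0.4 + 7.8) / 7 = 2.6143%
Mean R_m = (6.7 + 11.8 − 5.8 − 0.3 + 0.0 − 0.4 + 8.9) / 7 = 2.9857%
Σ(R_i − R̄_i)(R_m − R̄_m) = 306.4514  ⇒  Cov = 306.4514 / 7 = 43.7788
Σ(R_m − R̄_m)² = 234.8286  ⇒  Var(R_m) = 234.8286 / 7 = 33.5469
β = Cov / Var(R_m) = 43.7788 / 33.5469 = 1.3050
MRP = 8.66% − 1.13% = 7.53%
E(R) = R_f + β × MRP = 1.13% + 1.3050 × 7.53% = 10.96%

10.96%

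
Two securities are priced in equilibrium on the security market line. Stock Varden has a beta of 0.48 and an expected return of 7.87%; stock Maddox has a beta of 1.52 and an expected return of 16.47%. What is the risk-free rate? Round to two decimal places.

3.90%

Both satisfy E(R) = R_f + β·MRP, so the slope of the SML is
MRP = (16.47% − 7.87%) / (1.52 − 0.48) = 8.60% / 1.04 = 8.2692%
R_f = E(R_Varden) − β_Varden·MRP = 7.87% − 0.48 × 8.2692% = 3.9008%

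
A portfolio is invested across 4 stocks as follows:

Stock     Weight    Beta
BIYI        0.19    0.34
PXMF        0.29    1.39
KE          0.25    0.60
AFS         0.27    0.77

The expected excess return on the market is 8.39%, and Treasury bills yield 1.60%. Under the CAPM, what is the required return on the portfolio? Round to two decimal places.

8.53%

β_P = Σ w_i β_i = 0.19×0.34 + 0.29×1.39 + 0.25×0.60 + 0.27×0.77 = 0.8256
E(R_P) = R_f + β_P × MRP = 1.60% + 0.8256 × 8.39% = 8.53%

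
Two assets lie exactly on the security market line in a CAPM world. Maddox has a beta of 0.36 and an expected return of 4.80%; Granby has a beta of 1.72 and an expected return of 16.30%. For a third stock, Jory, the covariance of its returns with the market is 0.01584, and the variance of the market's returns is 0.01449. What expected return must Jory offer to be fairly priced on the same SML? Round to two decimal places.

MRP = (16.30% − 4.80%) / (1.72 − 0.36) = 8.4559%
R_f = 4.80% − 0.36 × 8.4559% = 1.7559%
β_Jory = Cov / Var(R_m) = 0.01584 / 0.01449 = 1.0932
E(R_Jory) = R_f + β × MRP = 1.7559% + 1.0932 × 8.4559% = 11.00%

11.00%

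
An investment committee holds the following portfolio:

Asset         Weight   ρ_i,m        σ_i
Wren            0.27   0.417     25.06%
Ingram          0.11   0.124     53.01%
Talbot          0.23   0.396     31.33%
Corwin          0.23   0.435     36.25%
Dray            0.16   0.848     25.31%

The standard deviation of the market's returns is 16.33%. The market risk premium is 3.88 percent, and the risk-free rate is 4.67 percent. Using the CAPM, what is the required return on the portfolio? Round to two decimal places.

β_Wren = 0.417 × 25.06% / 16.33% = 0.6399
β_Ingram = 0.124 × 53.01% / 16.33% = 0.4025
β_Talbot = 0.396 × 31.33% / 16.33% = 0.7597
β_Corwin = 0.435 × 36.25% / 16.33% = 0.9656
β_Dray = 0.848 × 25.31% / 16.33% = 1.3143
β_P = Σ w_i β_i = 0.27×0.6399 + 0.11×0.4025 + 0.23×0.7597 + 0.23×0.9656 + 0.16×1.3143 = 0.8242
E(R_P) = R_f + β_P × MRP = 4.67% + 0.8242 × 3.88% = 7.87%

7.87%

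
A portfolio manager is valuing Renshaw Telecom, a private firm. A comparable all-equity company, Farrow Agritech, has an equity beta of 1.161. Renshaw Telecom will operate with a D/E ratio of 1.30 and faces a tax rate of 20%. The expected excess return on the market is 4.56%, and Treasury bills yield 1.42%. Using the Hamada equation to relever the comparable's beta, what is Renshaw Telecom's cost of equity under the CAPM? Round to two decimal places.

12.22%

β_L = β_U × [1 + (1 − t)(D/E)] = 1.161 × [1 + (1 − 0.20) × 1.30]
    = 1.161 × [1 + 0.80 × 1.30] = 1.161 × 2.0400 = 2.3684
E(R) = R_f + β_L × MRP = 1.42% + 2.3684 × 4.56% = 12.22%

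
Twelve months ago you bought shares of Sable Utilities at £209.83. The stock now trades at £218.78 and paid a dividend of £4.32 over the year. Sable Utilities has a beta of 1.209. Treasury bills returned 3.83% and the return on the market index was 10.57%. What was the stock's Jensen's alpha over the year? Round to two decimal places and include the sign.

-5.65%

Realised HPR = (P1 + D1 − P0) / P0 = (218.78 + 4.32 − 209.83) / 209.83 = 13.27 / 209.83 = 6.3242%
MRP = 10.57% − 3.83% = 6.74%
CAPM required = R_f + β·MRP = 3.83% + 1.209 × 6.74% = 11.97866%
α = realised − required = 6.3242% − 11.97866% = -5.65%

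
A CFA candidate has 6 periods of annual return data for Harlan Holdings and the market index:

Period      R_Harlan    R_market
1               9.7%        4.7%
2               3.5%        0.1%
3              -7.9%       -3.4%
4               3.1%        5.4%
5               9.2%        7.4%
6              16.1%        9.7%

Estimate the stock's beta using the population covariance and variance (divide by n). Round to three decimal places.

1.542

Mean R_i = (9.7 + 3.5 − 7.9 + 3.1 + 9.2 + 16.1) / 6 = 5.6167%
Mean R_m = (4.7 + 0.1 − 3.4 + 5.4 + 7.4 + 9.7) / 6 = 3.9833%
Σ(R_i − R̄_i)(R_m − R̄_m) = 179.5517  ⇒  Cov = 179.5517 / 6 = 29.9253
Σ(R_m − R̄_m)² = 116.4683  ⇒  Var(R_m) = 116.4683 / 6 = 19.4114
β = Cov / Var(R_m) = 29.9253 / 19.4114 = 1.5416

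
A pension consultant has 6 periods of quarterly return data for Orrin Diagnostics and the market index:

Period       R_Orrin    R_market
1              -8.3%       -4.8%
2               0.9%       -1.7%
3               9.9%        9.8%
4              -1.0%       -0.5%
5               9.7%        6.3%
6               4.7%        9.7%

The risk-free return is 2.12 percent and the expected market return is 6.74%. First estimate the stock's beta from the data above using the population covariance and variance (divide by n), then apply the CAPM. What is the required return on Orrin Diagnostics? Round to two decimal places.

Mean R_i = (-8.3 + 0.9 + 9.9 − 1.0 + 9.7 + 4.7) / 6 = 2.6500%
Mean R_m = (-4.8 − 1.7 + 9.8 − 0.5 + 6.3 + 9.7) / 6 = 3.1333%
Σ(R_i − R̄_i)(R_m − R̄_m) = 192.7100  ⇒  Cov = 192.7100 / 6 = 32.1183
Σ(R_m − R̄_m)² = 197.0933  ⇒  Var(R_m) = 197.0933 / 6 = 32.8489
β = Cov / Var(R_m) = 32.1183 / 32.8489 = 0.9778
MRP = 6.74% − 2.12% = 4.62%
E(R) = R_f + β × MRP = 2.12% + 0.9778 × 4.62% = 6.64%

6.64%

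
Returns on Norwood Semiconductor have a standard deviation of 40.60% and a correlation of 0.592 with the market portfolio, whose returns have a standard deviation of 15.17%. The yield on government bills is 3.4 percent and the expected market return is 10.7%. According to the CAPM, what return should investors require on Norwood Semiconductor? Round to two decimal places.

β = ρ × σ_i / σ_m = 0.592 × 40.60% / 15.17% = 1.5844
MRP = 10.7% − 3.4% = 7.30%
E(R) = 3.4% + 1.5844 × 7.3% = 14.97%

14.97%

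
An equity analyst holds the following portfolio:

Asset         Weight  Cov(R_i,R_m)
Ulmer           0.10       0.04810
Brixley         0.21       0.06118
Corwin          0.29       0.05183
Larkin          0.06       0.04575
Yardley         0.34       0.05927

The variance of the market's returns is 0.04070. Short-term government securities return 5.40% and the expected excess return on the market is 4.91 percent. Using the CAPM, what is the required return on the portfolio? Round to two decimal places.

12.11%

β_Ulmer = 0.04810 / 0.04070 = 1.1818
β_Brixley = 0.06118 / 0.04070 = 1.5032
β_Corwin = 0.05183 / 0.04070 = 1.2735
β_Larkin = 0.04575 / 0.04070 = 1.1241
β_Yardley = 0.05927 / 0.04070 = 1.4563
β_P = Σ w_i β_i = 0.10×1.1818 + 0.21×1.5032 + 0.29×1.2735 + 0.06×1.1241 + 0.34×1.4563 = 1.3658
E(R_P) = R_f + β_P × MRP = 5.40% + 1.3658 × 4.91% = 12.11%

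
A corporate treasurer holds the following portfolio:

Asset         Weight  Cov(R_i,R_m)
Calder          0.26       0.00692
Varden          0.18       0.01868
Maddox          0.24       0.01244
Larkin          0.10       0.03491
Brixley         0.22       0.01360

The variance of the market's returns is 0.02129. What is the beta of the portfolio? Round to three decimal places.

β_Calder = 0.00692 / 0.02129 = 0.3250
β_Varden = 0.01868 / 0.02129 = 0.8774
β_Maddox = 0.01244 / 0.02129 = 0.5843
β_Larkin = 0.03491 / 0.02129 = 1.6397
β_Brixley = 0.01360 / 0.02129 = 0.6388
β_P = Σ w_i β_i = 0.26×0.3250 + 0.18×0.8774 + 0.24×0.5843 + 0.10×1.6397 + 0.22×0.6388 = 0.6872

0.687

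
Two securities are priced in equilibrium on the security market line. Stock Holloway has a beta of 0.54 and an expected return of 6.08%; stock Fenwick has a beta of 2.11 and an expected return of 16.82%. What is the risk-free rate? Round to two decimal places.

Both satisfy E(R) = R_f + β·MRP, so the slope of the SML is
MRP = (16.82% − 6.08%) / (2.11 − 0.54) = 10.74% / 1.57 = 6.8408%
R_f = E(R_Holloway) − β_Holloway·MRP = 6.08% − 0.54 × 6.8408% = 2.3860%

2.39%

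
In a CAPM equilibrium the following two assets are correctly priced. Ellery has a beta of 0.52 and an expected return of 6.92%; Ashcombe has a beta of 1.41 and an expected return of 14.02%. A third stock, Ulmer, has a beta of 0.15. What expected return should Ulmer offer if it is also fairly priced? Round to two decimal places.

MRP (SML slope) = (14.02% − 6.92%) / (1.41 − 0.52) = 7.10% / 0.89 = 7.9775%
R_f (intercept) = 6.92% − 0.52 × 7.9775% = 2.7717%
E(R_Ulmer) = R_f + β × MRP = 2.7717% + 0.15 × 7.9775% = 3.97%

3.97%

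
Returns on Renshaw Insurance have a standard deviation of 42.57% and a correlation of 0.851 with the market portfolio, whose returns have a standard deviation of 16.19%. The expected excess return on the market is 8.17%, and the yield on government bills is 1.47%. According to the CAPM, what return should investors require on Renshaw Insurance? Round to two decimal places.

β = ρ × σ_i / σ_m = 0.851 × 42.57% / 16.19% = 2.2376
E(R) = 1.47% + 2.2376 × 8.17% = 19.75%

19.75%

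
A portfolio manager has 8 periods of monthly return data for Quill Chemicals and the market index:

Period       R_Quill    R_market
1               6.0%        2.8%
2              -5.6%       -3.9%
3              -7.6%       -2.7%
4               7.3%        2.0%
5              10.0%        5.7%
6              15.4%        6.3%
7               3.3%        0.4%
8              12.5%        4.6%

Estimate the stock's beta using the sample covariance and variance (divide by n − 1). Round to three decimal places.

2.103

Mean R_i = (6.0 − 5.6 − 7.6 + 7.3 + 10.0 + 15.4 + 3.3 + 12.5) / 8 = 5.1625%
Mean R_m = (2.8 − 3.9 − 2.7 + 2.0 + 5.7 + 6.3 + 0.4 + 4.6) / 8 = 1.9000%
Σ(R_i − R̄_i)(R_m − R̄_m) = 208.1300  ⇒  Cov = 208.1300 / 7 = 29.7329
Σ(R_m − R̄_m)² = 98.9600  ⇒  Var(R_m) = 98.9600 / 7 = 14.1371
β = Cov / Var(R_m) = 29.7329 / 14.1371 = 2.1032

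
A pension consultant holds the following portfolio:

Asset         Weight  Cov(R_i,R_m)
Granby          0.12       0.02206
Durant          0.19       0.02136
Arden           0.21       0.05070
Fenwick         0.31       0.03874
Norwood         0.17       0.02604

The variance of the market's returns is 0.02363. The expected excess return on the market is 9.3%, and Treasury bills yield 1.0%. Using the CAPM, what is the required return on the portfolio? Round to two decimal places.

14.30%

β_Granby = 0.02206 / 0.02363 = 0.9336
β_Durant = 0.02136 / 0.02363 = 0.9039
β_Arden = 0.05070 / 0.02363 = 2.1456
β_Fenwick = 0.03874 / 0.02363 = 1.6394
β_Norwood = 0.02604 / 0.02363 = 1.1020
β_P = Σ w_i β_i = 0.12×0.9336 + 0.19×0.9039 + 0.21×2.1456 + 0.31×1.6394 + 0.17×1.1020 = 1.4299
E(R_P) = R_f + β_P × MRP = 1.0% + 1.4299 × 9.3% = 14.30%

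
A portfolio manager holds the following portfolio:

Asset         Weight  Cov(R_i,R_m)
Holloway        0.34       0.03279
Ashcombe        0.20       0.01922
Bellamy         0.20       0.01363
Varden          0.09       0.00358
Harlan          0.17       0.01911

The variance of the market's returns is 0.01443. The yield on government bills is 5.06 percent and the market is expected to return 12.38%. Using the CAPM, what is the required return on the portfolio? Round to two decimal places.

15.86%

β_Holloway = 0.03279 / 0.01443 = 2.2723
β_Ashcombe = 0.01922 / 0.01443 = 1.3319
β_Bellamy = 0.01363 / 0.01443 = 0.9446
β_Varden = 0.00358 / 0.01443 = 0.2481
β_Harlan = 0.01911 / 0.01443 = 1.3243
β_P = Σ w_i β_i = 0.34×2.2723 + 0.20×1.3319 + 0.20×0.9446 + 0.09×0.2481 + 0.17×1.3243 = 1.4753
MRP = 12.38% − 5.06% = 7.32%
E(R_P) = R_f + β_P × MRP = 5.06% + 1.4753 × 7.32% = 15.86%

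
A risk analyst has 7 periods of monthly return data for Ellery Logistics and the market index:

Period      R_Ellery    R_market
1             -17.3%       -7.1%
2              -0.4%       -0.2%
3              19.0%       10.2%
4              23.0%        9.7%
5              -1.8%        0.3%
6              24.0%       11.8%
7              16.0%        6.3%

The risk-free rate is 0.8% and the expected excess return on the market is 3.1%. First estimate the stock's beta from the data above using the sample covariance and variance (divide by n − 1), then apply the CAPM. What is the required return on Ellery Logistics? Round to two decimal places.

7.70%

Mean R_i = (-17.3 − 0.4 + 19.0 + 23.0 − 1.8 + 24.0 + 16.0) / 7 = 8.9286%
Mean R_m = (-7.1 − 0.2 + 10.2 + 9.7 + 0.3 + 11.8 + 6.3) / 7 = 4.4286%
Σ(R_i − R̄_i)(R_m − R̄_m) = 646.4843  ⇒  Cov = 646.4843 / 6 = 107.7474
Σ(R_m − R̄_m)² = 290.3143  ⇒  Var(R_m) = 290.3143 / 6 = 48.3857
β = Cov / Var(R_m) = 107.7474 / 48.3857 = 2.2268
E(R) = R_f + β × MRP = 0.8% + 2.2268 × 3.1% = 7.70%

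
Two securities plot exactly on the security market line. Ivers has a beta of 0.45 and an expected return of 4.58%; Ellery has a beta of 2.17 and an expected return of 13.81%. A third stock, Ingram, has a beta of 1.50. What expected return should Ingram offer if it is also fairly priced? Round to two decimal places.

10.21%

MRP (SML slope) = (13.81% − 4.58%) / (2.17 − 0.45) = 9.23% / 1.72 = 5.3663%
R_f (intercept) = 4.58% − 0.45 × 5.3663% = 2.1652%
E(R_Ingram) = R_f + β × MRP = 2.1652% + 1.50 × 5.3663% = 10.21%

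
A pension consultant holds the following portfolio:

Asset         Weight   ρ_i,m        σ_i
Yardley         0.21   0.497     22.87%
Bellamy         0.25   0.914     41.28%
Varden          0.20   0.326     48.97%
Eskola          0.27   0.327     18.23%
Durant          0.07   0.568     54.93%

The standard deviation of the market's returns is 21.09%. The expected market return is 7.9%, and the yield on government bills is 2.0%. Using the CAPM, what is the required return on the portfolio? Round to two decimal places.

β_Yardley = 0.497 × 22.87% / 21.09% = 0.5389
β_Bellamy = 0.914 × 41.28% / 21.09% = 1.7890
β_Varden = 0.326 × 48.97% / 21.09% = 0.7570
β_Eskola = 0.327 × 18.23% / 21.09% = 0.2827
β_Durant = 0.568 × 54.93% / 21.09% = 1.4794
β_P = Σ w_i β_i = 0.21×0.5389 + 0.25×1.7890 + 0.20×0.7570 + 0.27×0.2827 + 0.07×1.4794 = 0.8917
MRP = 7.9% − 2.0% = 5.90%
E(R_P) = R_f + β_P × MRP = 2.0% + 0.8917 × 5.9% = 7.26%

7.26%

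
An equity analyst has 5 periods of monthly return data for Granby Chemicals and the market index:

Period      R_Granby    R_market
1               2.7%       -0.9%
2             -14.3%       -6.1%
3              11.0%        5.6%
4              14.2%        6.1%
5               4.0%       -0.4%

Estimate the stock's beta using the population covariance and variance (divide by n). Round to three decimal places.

2.099

Mean R_i = (2.7 − 14.3 + 11.0 + 14.2 + 4.0) / 5 = 3.5200%
Mean R_m = (-0.9 − 6.1 + 5.6 + 6.1 − 0.4) / 5 = 0.8600%
Σ(R_i − R̄_i)(R_m − R̄_m) = 216.2840  ⇒  Cov = 216.2840 / 5 = 43.2568
Σ(R_m − R̄_m)² = 103.0520  ⇒  Var(R_m) = 103.0520 / 5 = 20.6104
β = Cov / Var(R_m) = 43.2568 / 20.6104 = 2.0988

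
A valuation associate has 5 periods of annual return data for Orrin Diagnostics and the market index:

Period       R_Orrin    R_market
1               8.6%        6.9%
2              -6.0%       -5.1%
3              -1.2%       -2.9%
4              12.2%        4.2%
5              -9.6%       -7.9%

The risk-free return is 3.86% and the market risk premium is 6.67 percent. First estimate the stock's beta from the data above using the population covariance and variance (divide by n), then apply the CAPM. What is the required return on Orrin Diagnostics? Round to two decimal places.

13.36%

Mean R_i = (8.6 − 6.0 − 1.2 + 12.2 − 9.6) / 5 = 0.8000%
Mean R_m = (6.9 − 5.1 − 2.9 + 4.2 − 7.9) / 5 = -0.9600%
Σ(R_i − R̄_i)(R_m − R̄_m) = 224.3400  ⇒  Cov = 224.3400 / 5 = 44.8680
Σ(R_m − R̄_m)² = 157.4720  ⇒  Var(R_m) = 157.4720 / 5 = 31.4944
β = Cov / Var(R_m) = 44.8680 / 31.4944 = 1.4246
E(R) = R_f + β × MRP = 3.86% + 1.4246 × 6.67% = 13.36%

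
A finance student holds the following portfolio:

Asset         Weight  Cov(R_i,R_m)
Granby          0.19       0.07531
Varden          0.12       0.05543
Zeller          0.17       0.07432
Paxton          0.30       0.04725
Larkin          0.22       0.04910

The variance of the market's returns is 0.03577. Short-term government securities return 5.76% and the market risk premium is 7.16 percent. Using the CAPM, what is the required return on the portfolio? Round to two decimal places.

β_Granby = 0.07531 / 0.03577 = 2.1054
β_Varden = 0.05543 / 0.03577 = 1.5496
β_Zeller = 0.07432 / 0.03577 = 2.0777
β_Paxton = 0.04725 / 0.03577 = 1.3209
β_Larkin = 0.04910 / 0.03577 = 1.3727
β_P = Σ w_i β_i = 0.19×2.1054 + 0.12×1.5496 + 0.17×2.0777 + 0.30×1.3209 + 0.22×1.3727 = 1.6375
E(R_P) = R_f + β_P × MRP = 5.76% + 1.6375 × 7.16% = 17.48%

17.48%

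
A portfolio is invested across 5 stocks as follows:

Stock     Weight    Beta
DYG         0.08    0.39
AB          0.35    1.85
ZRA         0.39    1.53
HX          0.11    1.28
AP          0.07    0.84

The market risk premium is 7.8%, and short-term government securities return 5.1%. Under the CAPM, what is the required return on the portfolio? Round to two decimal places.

16.61%

β_P = Σ w_i β_i = 0.08×0.39 + 0.35×1.85 + 0.39×1.53 + 0.11×1.28 + 0.07×0.84 = 1.4750
E(R_P) = R_f + β_P × MRP = 5.1% + 1.4750 × 7.8% = 16.61%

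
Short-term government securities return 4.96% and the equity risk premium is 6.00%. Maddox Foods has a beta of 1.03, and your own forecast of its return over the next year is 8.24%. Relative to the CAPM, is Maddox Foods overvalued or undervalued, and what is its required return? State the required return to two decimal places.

Overvalued; required return 11.14%

Required return = R_f + β·MRP = 4.96% + 1.03 × 6.00% = 11.14%
Forecast 8.24% < required 11.14% → the stock plots below the SML → overvalued.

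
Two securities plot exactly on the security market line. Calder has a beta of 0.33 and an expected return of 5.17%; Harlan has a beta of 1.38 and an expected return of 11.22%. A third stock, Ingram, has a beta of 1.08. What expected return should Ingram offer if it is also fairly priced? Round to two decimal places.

9.49%

MRP (SML slope) = (11.22% − 5.17%) / (1.38 − 0.33) = 6.05% / 1.05 = 5.7619%
R_f (intercept) = 5.17% − 0.33 × 5.7619% = 3.2686%
E(R_Ingram) = R_f + β × MRP = 3.2686% + 1.08 × 5.7619% = 9.49%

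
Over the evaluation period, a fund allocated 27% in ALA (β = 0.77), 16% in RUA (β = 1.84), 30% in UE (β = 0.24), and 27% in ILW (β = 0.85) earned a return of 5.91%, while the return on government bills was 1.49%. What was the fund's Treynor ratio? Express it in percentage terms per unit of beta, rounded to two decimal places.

β_P = 0.27×0.77 + 0.16×1.84 + 0.30×0.24 + 0.27×0.85 = 0.8038
Treynor = (R_P − R_f) / β_P = (5.91% − 1.49%) / 0.8038 = 4.42% / 0.8038 = 5.50%

5.50%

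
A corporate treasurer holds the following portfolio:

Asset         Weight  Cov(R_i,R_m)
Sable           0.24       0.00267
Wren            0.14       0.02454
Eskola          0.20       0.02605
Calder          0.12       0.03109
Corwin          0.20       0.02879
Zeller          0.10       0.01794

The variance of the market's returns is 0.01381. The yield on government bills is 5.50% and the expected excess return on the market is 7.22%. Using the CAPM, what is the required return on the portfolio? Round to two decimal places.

β_Sable = 0.00267 / 0.01381 = 0.1933
β_Wren = 0.02454 / 0.01381 = 1.7770
β_Eskola = 0.02605 / 0.01381 = 1.8863
β_Calder = 0.03109 / 0.01381 = 2.2513
β_Corwin = 0.02879 / 0.01381 = 2.0847
β_Zeller = 0.01794 / 0.01381 = 1.2991
β_P = Σ w_i β_i = 0.24×0.1933 + 0.14×1.7770 + 0.20×1.8863 + 0.12×2.2513 + 0.20×2.0847 + 0.10×1.2991 = 1.4894
E(R_P) = R_f + β_P × MRP = 5.50% + 1.4894 × 7.22% = 16.25%

16.25%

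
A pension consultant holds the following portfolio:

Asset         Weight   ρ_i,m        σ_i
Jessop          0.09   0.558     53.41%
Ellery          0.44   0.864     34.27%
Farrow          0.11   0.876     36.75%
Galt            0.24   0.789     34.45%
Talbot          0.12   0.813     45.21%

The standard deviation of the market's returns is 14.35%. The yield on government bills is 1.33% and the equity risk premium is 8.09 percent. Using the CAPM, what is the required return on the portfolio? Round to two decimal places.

β_Jessop = 0.558 × 53.41% / 14.35% = 2.0768
β_Ellery = 0.864 × 34.27% / 14.35% = 2.0634
β_Farrow = 0.876 × 36.75% / 14.35% = 2.2434
β_Galt = 0.789 × 34.45% / 14.35% = 1.8941
β_Talbot = 0.813 × 45.21% / 14.35% = 2.5614
β_P = Σ w_i β_i = 0.09×2.0768 + 0.44×2.0634 + 0.11×2.2434 + 0.24×1.8941 + 0.12×2.5614 = 2.1035
E(R_P) = R_f + β_P × MRP = 1.33% + 2.1035 × 8.09% = 18.35%

18.35%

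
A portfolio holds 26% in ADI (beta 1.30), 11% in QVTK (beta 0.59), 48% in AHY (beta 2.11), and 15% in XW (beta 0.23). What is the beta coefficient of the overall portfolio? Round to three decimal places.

β_P = Σ w_i β_i = 0.26×1.30 + 0.11×0.59 + 0.48×2.11 + 0.15×0.23 = 1.4502

1.450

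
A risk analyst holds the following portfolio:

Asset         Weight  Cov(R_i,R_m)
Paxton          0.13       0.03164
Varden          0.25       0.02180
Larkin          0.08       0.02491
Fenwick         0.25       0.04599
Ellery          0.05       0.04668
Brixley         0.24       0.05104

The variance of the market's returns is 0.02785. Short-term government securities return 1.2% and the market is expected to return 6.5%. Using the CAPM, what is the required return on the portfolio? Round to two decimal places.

8.36%

β_Paxton = 0.03164 / 0.02785 = 1.1361
β_Varden = 0.02180 / 0.02785 = 0.7828
β_Larkin = 0.02491 / 0.02785 = 0.8944
β_Fenwick = 0.04599 / 0.02785 = 1.6513
β_Ellery = 0.04668 / 0.02785 = 1.6761
β_Brixley = 0.05104 / 0.02785 = 1.8327
β_P = Σ w_i β_i = 0.13×1.1361 + 0.25×0.7828 + 0.08×0.8944 + 0.25×1.6513 + 0.05×1.6761 + 0.24×1.8327 = 1.3514
MRP = 6.5% − 1.2% = 5.30%
E(R_P) = R_f + β_P × MRP = 1.2% + 1.3514 × 5.3% = 8.36%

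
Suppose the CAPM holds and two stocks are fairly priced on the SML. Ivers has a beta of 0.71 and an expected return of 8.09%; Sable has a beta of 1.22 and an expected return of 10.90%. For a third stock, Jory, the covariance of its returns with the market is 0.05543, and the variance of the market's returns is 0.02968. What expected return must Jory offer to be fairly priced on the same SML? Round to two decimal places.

14.47%

MRP = (10.90% − 8.09%) / (1.22 − 0.71) = 5.5098%
R_f = 8.09% − 0.71 × 5.5098% = 4.1780%
β_Jory = Cov / Var(R_m) = 0.05543 / 0.02968 = 1.8676
E(R_Jory) = R_f + β × MRP = 4.1780% + 1.8676 × 5.5098% = 14.47%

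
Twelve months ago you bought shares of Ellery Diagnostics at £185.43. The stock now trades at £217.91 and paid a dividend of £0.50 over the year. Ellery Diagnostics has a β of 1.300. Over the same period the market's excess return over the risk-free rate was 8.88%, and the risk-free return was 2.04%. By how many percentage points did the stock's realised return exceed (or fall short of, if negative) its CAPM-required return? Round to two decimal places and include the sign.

+4.20%

Realised HPR = (P1 + D1 − P0) / P0 = (217.91 + 0.50 − 185.43) / 185.43 = 32.98 / 185.43 = 17.7857%
CAPM required = R_f + β·MRP = 2.04% + 1.300 × 8.88% = 13.58400%
α = realised − required = 17.7857% − 13.58400% = +4.20%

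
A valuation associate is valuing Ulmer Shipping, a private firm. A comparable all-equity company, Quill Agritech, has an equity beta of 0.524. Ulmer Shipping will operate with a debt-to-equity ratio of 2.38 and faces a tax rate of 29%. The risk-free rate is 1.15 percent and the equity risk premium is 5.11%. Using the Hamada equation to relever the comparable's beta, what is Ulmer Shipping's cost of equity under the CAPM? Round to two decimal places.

8.35%

β_L = β_U × [1 + (1 − t)(D/E)] = 0.524 × [1 + (1 − 0.29) × 2.38]
    = 0.524 × [1 + 0.71 × 2.38] = 0.524 × 2.6898 = 1.4095
E(R) = R_f + β_L × MRP = 1.15% + 1.4095 × 5.11% = 8.35%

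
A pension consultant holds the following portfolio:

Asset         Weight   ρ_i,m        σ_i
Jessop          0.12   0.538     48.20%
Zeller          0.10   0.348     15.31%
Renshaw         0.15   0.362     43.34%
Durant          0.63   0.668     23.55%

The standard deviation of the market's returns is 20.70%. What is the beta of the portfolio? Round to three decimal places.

β_Jessop = 0.538 × 48.20% / 20.70% = 1.2527
β_Zeller = 0.348 × 15.31% / 20.70% = 0.2574
β_Renshaw = 0.362 × 43.34% / 20.70% = 0.7579
β_Durant = 0.668 × 23.55% / 20.70% = 0.7600
β_P = Σ w_i β_i = 0.12×1.2527 + 0.10×0.2574 + 0.15×0.7579 + 0.63×0.7600 = 0.7685

0.769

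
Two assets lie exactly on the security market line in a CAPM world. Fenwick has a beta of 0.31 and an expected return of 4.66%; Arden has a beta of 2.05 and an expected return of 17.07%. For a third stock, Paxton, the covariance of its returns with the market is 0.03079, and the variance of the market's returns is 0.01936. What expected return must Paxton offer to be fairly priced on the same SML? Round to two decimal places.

13.79%

MRP = (17.07% − 4.66%) / (2.05 − 0.31) = 7.1322%
R_f = 4.66% − 0.31 × 7.1322% = 2.4490%
β_Paxton = Cov / Var(R_m) = 0.03079 / 0.01936 = 1.5904
E(R_Paxton) = R_f + β × MRP = 2.4490% + 1.5904 × 7.1322% = 13.79%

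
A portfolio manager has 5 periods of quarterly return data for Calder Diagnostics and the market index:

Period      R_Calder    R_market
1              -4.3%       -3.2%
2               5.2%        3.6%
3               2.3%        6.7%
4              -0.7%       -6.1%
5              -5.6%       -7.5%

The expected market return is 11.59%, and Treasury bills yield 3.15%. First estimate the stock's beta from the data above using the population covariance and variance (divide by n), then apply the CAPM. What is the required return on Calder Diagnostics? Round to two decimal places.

Mean R_i = (-4.3 + 5.2 + 2.3 − 0.7 − 5.6) / 5 = -0.6200%
Mean R_m = (-3.2 + 3.6 + 6.7 − 6.1 − 7.5) / 5 = -1.3000%
Σ(R_i − R̄_i)(R_m − R̄_m) = 90.1300  ⇒  Cov = 90.1300 / 5 = 18.0260
Σ(R_m − R̄_m)² = 153.1000  ⇒  Var(R_m) = 153.1000 / 5 = 30.6200
β = Cov / Var(R_m) = 18.0260 / 30.6200 = 0.5887
MRP = 11.59% − 3.15% = 8.44%
E(R) = R_f + β × MRP = 3.15% + 0.5887 × 8.44% = 8.12%

8.12%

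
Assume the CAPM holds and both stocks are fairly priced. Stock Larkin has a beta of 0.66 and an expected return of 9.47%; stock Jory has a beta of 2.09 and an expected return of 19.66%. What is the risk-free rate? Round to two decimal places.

4.77%

Both satisfy E(R) = R_f + β·MRP, so the slope of the SML is
MRP = (19.66% − 9.47%) / (2.09 − 0.66) = 10.19% / 1.43 = 7.1259%
R_f = E(R_Larkin) − β_Larkin·MRP = 9.47% − 0.66 × 7.1259% = 4.7669%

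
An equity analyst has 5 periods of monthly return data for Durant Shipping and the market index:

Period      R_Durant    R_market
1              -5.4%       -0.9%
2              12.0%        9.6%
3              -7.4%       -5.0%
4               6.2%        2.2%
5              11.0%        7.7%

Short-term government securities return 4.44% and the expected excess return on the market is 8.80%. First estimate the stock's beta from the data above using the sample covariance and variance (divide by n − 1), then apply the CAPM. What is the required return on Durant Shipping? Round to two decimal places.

17.22%

Mean R_i = (-5.4 + 12.0 − 7.4 + 6.2 + 11.0) / 5 = 3.2800%
Mean R_m = (-0.9 + 9.6 − 5.0 + 2.2 + 7.7) / 5 = 2.7200%
Σ(R_i − R̄_i)(R_m − R̄_m) = 210.7920  ⇒  Cov = 210.7920 / 4 = 52.6980
Σ(R_m − R̄_m)² = 145.1080  ⇒  Var(R_m) = 145.1080 / 4 = 36.2770
β = Cov / Var(R_m) = 52.6980 / 36.2770 = 1.4527
E(R) = R_f + β × MRP = 4.44% + 1.4527 × 8.80% = 17.22%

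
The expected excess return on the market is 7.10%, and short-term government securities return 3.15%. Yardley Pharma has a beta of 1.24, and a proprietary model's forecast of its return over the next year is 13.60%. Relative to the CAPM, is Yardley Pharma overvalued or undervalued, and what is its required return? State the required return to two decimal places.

Undervalued; required return 11.95%

Required return = R_f + β·MRP = 3.15% + 1.24 × 7.10% = 11.95%
Forecast 13.60% > required 11.95% → the stock plots above the SML → undervalued.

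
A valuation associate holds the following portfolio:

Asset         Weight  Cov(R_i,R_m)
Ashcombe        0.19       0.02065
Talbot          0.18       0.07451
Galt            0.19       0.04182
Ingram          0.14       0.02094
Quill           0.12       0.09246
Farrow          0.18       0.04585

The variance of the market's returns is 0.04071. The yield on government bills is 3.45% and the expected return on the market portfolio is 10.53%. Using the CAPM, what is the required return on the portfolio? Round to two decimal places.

11.72%

β_Ashcombe = 0.02065 / 0.04071 = 0.5072
β_Talbot = 0.07451 / 0.04071 = 1.8303
β_Galt = 0.04182 / 0.04071 = 1.0273
β_Ingram = 0.02094 / 0.04071 = 0.5144
β_Quill = 0.09246 / 0.04071 = 2.2712
β_Farrow = 0.04585 / 0.04071 = 1.1263
β_P = Σ w_i β_i = 0.19×0.5072 + 0.18×1.8303 + 0.19×1.0273 + 0.14×0.5144 + 0.12×2.2712 + 0.18×1.1263 = 1.1683
MRP = 10.53% − 3.45% = 7.08%
E(R_P) = R_f + β_P × MRP = 3.45% + 1.1683 × 7.08% = 11.72%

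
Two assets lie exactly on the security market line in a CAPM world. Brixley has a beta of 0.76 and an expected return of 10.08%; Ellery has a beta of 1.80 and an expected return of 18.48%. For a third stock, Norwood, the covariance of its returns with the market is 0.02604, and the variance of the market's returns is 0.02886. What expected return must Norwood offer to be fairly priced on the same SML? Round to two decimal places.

11.23%

MRP = (18.48% − 10.08%) / (1.80 − 0.76) = 8.0769%
R_f = 10.08% − 0.76 × 8.0769% = 3.9416%
β_Norwood = Cov / Var(R_m) = 0.02604 / 0.02886 = 0.9023
E(R_Norwood) = R_f + β × MRP = 3.9416% + 0.9023 × 8.0769% = 11.23%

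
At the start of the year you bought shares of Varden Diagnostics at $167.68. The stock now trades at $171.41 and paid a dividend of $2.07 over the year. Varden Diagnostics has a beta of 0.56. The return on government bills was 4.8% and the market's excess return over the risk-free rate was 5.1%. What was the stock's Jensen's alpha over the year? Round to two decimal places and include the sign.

-4.20%

Realised HPR = (P1 + D1 − P0) / P0 = (171.41 + 2.07 − 167.68) / 167.68 = 5.80 / 167.68 = 3.4590%
CAPM required = R_f + β·MRP = 4.8% + 0.56 × 5.1% = 7.6560%
α = realised − required = 3.4590% − 7.6560% = -4.20%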